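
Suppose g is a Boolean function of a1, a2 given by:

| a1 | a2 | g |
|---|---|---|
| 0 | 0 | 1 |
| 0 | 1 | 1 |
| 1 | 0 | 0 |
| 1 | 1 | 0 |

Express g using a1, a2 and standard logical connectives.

g(a1, a2) = ¬a1

The output is the negation of a1.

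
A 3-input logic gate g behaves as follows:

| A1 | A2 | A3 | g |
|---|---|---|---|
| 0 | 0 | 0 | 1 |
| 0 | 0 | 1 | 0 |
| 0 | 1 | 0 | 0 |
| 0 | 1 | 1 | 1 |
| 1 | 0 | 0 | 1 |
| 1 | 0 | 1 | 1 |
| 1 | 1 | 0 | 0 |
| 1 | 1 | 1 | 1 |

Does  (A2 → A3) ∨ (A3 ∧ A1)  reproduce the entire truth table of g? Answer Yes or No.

Check the formula against g row by row:
  A1=0, A2=0, A3=0: formula gives 1, g = 1 ✓
  A1=0, A2=0, A3=1: formula gives 1, but g = 0 ✗
A single disagreement suffices: at (0,0,1) they differ, so the formula does not compute g.

No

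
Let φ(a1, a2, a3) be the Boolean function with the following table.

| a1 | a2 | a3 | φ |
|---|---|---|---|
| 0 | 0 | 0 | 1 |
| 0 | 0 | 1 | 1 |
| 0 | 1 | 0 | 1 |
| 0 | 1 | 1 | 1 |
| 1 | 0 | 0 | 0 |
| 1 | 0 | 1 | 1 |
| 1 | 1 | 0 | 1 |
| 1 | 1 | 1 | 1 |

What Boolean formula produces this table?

Only row (1,0,0) gives 0. So φ is 1 everywhere except there — the complement of the minterm a1·¬a2·¬a3.

φ(a1, a2, a3) = ~((a1 & ~a2) & ~a3)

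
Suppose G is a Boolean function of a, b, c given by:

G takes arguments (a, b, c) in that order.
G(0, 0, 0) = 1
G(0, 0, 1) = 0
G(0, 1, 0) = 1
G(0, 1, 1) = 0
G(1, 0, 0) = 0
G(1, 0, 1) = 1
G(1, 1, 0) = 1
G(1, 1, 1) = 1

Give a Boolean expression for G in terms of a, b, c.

G(a, b, c) = not ((((not a and not b) and c) or ((not a and b) and c)) or ((a and not b) and not c))

There are just 3 zero rows: (0,0,1), (0,1,1), (1,0,0). Their minterms are ¬a·¬b·c, ¬a·b·c, a·¬b·¬c; the OR of those covers precisely the 0-outputs, and negating it yields G.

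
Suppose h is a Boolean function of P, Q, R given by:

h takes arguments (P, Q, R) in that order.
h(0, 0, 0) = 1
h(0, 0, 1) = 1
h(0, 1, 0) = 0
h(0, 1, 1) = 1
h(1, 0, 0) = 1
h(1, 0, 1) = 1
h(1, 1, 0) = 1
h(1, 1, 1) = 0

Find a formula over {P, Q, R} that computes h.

There are just 2 zero rows: (0,1,0), (1,1,1). Their minterms are ¬P·Q·¬R, P·Q·R; the OR of those covers precisely the 0-outputs, and negating it yields h.

h(P, Q, R) = ¬(((¬P ∧ Q) ∧ ¬R) ∨ ((P ∧ Q) ∧ R))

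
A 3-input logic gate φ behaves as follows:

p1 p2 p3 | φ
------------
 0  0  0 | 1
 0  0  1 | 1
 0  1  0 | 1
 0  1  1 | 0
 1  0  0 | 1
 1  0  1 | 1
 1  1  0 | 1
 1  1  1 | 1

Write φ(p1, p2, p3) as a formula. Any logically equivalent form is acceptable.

Only row (0,1,1) gives 0. So φ is 1 everywhere except there — the complement of the minterm ¬p1·p2·p3.

φ(p1, p2, p3) = NOT ((NOT p1 AND p2) AND p3)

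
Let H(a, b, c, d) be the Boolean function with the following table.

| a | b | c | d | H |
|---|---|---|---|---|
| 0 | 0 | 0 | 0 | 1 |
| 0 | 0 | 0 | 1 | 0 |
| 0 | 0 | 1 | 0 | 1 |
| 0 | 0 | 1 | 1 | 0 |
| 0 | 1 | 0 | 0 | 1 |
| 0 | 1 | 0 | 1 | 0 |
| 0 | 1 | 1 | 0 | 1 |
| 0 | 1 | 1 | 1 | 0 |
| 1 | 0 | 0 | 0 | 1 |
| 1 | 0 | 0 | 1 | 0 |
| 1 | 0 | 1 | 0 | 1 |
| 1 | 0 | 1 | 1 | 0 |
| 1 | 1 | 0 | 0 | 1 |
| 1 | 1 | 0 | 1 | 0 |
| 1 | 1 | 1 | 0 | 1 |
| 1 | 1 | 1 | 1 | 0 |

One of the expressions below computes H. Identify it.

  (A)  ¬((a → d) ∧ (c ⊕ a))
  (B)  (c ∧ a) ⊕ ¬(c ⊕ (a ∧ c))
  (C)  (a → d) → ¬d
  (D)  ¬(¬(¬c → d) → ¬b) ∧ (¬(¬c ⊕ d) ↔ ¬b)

C

(A) fails at (0,0,0,1): the formula yields 1, H is 0.
(B) fails at (0,0,0,1): the formula yields 1, H is 0.
(D) fails at (0,0,0,0): the formula yields 0, H is 1.
That leaves (C). Evaluating it on every row reproduces the table of H exactly.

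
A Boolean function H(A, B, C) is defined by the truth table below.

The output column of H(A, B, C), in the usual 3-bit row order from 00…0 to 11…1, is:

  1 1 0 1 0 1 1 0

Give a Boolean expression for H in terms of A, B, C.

H(A, B, C) = ~((((~A & B) & ~C) | ((A & ~B) & ~C)) | ((A & B) & C))

There are just 3 zero rows: (0,1,0), (1,0,0), (1,1,1). Their minterms are ¬A·B·¬C, A·¬B·¬C, A·B·C; the OR of those covers precisely the 0-outputs, and negating it yields H.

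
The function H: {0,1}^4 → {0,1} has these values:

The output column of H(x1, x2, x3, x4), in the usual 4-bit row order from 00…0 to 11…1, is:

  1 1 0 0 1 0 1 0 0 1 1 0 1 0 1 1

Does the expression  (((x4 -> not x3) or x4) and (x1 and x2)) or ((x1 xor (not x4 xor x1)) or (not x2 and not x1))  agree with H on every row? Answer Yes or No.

Evaluate (((x4 -> not x3) or x4) and (x1 and x2)) or ((x1 xor (not x4 xor x1)) or (not x2 and not x1)) on each row and compare to H:
  x1=0, x2=0, x3=0, x4=0: formula gives 1, H = 1 ✓
  x1=0, x2=0, x3=0, x4=1: formula gives 1, H = 1 ✓
  x1=0, x2=0, x3=1, x4=0: formula gives 1, but H = 0 ✗
A single disagreement suffices: at (0,0,1,0) they differ, so the formula does not compute H.

No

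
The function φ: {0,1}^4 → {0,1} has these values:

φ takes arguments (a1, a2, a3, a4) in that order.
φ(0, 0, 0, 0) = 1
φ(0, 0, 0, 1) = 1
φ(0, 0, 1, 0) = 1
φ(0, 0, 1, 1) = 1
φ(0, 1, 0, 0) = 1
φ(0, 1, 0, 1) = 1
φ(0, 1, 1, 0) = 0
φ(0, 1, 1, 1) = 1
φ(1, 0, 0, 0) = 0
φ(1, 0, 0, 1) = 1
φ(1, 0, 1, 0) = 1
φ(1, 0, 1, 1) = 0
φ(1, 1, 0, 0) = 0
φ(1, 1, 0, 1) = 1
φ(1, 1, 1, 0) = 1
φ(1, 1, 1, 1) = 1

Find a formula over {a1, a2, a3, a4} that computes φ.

φ(a1, a2, a3, a4) = ((((((a1' · a2) · a3) · a4') + (((a1 · a2') · a3') · a4')) + (((a1 · a2') · a3) · a4)) + (((a1 · a2) · a3') · a4'))'

The 0-rows are (0,1,1,0), (1,0,0,0), (1,0,1,1), (1,1,0,0). Take each as a conjunction (¬a1·a2·a3·¬a4, a1·¬a2·¬a3·¬a4, a1·¬a2·a3·a4, a1·a2·¬a3·¬a4), form their disjunction, and complement — that gives a formula that is 1 everywhere φ is.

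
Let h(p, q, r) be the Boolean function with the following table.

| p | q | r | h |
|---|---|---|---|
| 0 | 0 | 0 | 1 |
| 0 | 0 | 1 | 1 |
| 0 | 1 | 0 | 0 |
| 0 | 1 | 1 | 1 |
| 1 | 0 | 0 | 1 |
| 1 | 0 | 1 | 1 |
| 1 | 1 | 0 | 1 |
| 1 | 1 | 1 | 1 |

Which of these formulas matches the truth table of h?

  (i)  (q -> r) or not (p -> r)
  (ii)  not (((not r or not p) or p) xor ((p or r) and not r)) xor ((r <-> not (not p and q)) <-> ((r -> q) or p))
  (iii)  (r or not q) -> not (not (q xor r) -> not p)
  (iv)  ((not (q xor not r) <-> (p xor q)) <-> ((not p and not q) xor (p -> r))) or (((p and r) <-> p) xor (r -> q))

i

(ii) fails at (0,0,0): the formula yields 0, h is 1.
(iii) fails at (0,0,0): the formula yields 0, h is 1.
(iv) fails at (0,0,0): the formula yields 0, h is 1.
Only (i) survives; checking it on all 8 rows confirms it matches h.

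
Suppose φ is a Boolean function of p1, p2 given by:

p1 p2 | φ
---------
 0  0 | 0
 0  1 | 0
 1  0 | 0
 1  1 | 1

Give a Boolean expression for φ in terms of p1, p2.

The output is 1 only when every input is 1 — the AND of all inputs.

φ(p1, p2) = p1 & p2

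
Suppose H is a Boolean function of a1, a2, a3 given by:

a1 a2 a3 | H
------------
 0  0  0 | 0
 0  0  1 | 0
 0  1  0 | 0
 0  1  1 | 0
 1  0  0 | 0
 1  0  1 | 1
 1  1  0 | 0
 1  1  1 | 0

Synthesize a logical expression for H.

Only row (1,0,1) gives 1. That row's minterm a1·¬a2·a3 is H directly.

H(a1, a2, a3) = (a1 ∧ ¬a2) ∧ a3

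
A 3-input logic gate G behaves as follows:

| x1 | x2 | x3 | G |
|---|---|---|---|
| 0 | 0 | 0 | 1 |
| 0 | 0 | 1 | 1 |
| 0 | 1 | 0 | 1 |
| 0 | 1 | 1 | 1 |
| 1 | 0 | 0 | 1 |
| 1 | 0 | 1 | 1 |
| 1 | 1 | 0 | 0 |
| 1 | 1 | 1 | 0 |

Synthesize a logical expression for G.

The 0-rows are (1,1,0), (1,1,1). Take each as a conjunction (x1·x2·¬x3, x1·x2·x3), form their disjunction, and complement — that gives a formula that is 1 everywhere G is.

G(x1, x2, x3) = ¬(((x1 ∧ x2) ∧ ¬x3) ∨ ((x1 ∧ x2) ∧ x3))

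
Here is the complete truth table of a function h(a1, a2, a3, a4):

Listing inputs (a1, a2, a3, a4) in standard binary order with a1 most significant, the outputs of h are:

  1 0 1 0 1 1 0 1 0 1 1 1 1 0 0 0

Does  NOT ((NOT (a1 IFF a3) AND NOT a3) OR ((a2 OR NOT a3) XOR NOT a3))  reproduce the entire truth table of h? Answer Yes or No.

No

Check the formula against h row by row:
  a1=0, a2=0, a3=0, a4=0: formula gives 1, h = 1 ✓
  a1=0, a2=0, a3=0, a4=1: formula gives 1, but h = 0 ✗
Since they disagree at (0,0,0,1), the expression is not a correct formula for h.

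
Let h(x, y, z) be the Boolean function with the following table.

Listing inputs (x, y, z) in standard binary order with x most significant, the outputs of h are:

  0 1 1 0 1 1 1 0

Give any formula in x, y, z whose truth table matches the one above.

The 0-rows are (0,0,0), (0,1,1), (1,1,1). Take each as a conjunction (¬x·¬y·¬z, ¬x·y·z, x·y·z), form their disjunction, and complement — that gives a formula that is 1 everywhere h is.

h(x, y, z) = NOT ((((NOT x AND NOT y) AND NOT z) OR ((NOT x AND y) AND z)) OR ((x AND y) AND z))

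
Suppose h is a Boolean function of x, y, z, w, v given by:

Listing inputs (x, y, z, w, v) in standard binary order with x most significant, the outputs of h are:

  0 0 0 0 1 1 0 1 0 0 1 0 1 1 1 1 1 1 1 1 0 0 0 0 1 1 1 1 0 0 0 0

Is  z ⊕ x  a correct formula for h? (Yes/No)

No

Test each input against both h and the formula:
  x=0, y=0, z=0, w=0, v=0: formula gives 0, h = 0 ✓
  x=0, y=0, z=0, w=0, v=1: formula gives 0, h = 0 ✓
  x=0, y=0, z=0, w=1, v=0: formula gives 0, h = 0 ✓
  x=0, y=0, z=0, w=1, v=1: formula gives 0, h = 0 ✓
  …
  x=0, y=0, z=1, w=1, v=0: formula gives 1, but h = 0 ✗
Since they disagree at (0,0,1,1,0), the expression is not a correct formula for h.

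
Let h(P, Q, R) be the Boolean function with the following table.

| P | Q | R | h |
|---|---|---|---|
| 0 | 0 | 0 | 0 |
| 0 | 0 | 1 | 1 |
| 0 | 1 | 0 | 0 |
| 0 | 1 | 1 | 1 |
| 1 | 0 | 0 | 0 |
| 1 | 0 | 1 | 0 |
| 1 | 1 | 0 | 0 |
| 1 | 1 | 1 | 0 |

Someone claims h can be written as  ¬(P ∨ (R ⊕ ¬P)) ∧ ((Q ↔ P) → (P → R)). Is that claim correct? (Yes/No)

Yes

Test each input against both h and the formula:
  P=0, Q=0, R=0: formula gives 0, h = 0 ✓
  P=0, Q=0, R=1: formula gives 1, h = 1 ✓
  P=0, Q=1, R=0: formula gives 0, h = 0 ✓
  P=0, Q=1, R=1: formula gives 1, h = 1 ✓
  P=1, Q=0, R=0: formula gives 0, h = 0 ✓
  …and likewise for the remaining 3 rows.
Every row agrees, so the formula is equivalent.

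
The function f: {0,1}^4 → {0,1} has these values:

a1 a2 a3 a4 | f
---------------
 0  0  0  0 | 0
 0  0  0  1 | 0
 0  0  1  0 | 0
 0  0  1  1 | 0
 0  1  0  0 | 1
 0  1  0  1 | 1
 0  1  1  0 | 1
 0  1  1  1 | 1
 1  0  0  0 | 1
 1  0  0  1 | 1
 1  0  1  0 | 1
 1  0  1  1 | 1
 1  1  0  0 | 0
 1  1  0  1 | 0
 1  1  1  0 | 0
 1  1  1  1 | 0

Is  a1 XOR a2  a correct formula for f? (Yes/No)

Yes

Test each input against both f and the formula:
  a1=0, a2=0, a3=0, a4=0: formula gives 0, f = 0 ✓
  a1=0, a2=0, a3=0, a4=1: formula gives 0, f = 0 ✓
  a1=0, a2=0, a3=1, a4=0: formula gives 0, f = 0 ✓
  a1=0, a2=0, a3=1, a4=1: formula gives 0, f = 0 ✓
  …and likewise for the remaining 12 rows.
Every row agrees, so the formula is equivalent.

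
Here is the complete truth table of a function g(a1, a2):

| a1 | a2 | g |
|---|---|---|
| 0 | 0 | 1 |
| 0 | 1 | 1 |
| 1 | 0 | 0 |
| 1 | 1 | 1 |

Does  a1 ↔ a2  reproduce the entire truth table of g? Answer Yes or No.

Test each input against both g and the formula:
  a1=0, a2=0: formula gives 1, g = 1 ✓
  a1=0, a2=1: formula gives 0, but g = 1 ✗
A single disagreement suffices: at (0,1) they differ, so the formula does not compute g.

No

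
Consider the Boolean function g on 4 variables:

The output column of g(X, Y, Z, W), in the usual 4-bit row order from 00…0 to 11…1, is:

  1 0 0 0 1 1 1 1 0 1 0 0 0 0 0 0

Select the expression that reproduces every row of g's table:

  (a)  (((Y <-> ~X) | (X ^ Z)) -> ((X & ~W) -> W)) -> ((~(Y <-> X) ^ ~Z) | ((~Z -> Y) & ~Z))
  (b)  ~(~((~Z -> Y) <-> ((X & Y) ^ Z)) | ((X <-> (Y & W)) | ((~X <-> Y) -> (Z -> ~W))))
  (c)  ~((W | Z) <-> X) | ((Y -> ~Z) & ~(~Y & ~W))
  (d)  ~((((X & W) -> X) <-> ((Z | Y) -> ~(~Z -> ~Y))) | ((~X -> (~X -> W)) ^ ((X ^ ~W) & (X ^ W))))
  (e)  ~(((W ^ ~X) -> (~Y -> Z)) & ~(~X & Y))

e

(a) disagrees with g on (0,0,0,1) (formula → 1, table → 0); rule it out.
(b) disagrees with g on (0,0,0,0) (formula → 0, table → 1); rule it out.
(c) disagrees with g on (0,0,0,0) (formula → 0, table → 1); rule it out.
(d) disagrees with g on (0,0,0,0) (formula → 0, table → 1); rule it out.
(e) is the remaining candidate, and it agrees with g on all 16 inputs.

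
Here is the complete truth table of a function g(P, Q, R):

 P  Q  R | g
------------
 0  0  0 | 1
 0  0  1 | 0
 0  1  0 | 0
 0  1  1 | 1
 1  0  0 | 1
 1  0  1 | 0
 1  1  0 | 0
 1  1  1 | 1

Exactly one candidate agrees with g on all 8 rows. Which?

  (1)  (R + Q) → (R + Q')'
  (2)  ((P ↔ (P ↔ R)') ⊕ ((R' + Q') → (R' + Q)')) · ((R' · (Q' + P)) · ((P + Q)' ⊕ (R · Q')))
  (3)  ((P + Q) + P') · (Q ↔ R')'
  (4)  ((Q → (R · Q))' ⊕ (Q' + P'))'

3

(1) disagrees with g on (0,1,0) (formula → 1, table → 0); rule it out.
(2) disagrees with g on (0,1,1) (formula → 0, table → 1); rule it out.
(4) disagrees with g on (0,0,0) (formula → 0, table → 1); rule it out.
That leaves (3). Evaluating it on every row reproduces the table of g exactly.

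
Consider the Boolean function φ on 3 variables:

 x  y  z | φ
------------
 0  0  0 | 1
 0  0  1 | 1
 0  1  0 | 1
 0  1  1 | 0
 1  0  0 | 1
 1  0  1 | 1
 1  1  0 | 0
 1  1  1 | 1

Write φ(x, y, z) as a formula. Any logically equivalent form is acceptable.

The 0-rows are (0,1,1), (1,1,0). Take each as a conjunction (¬x·y·z, x·y·¬z), form their disjunction, and complement — that gives a formula that is 1 everywhere φ is.

φ(x, y, z) = (((x' · y) · z) + ((x · y) · z'))'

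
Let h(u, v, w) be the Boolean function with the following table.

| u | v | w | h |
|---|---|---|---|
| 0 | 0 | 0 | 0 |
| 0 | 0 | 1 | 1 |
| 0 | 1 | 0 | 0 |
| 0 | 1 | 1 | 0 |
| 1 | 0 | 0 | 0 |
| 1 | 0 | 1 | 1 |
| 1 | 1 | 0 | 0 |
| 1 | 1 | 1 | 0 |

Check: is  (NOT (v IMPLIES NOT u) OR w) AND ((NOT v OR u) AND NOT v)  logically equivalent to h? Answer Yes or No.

Evaluate (NOT (v IMPLIES NOT u) OR w) AND ((NOT v OR u) AND NOT v) on each row and compare to h:
  u=0, v=0, w=0: formula gives 0, h = 0 ✓
  u=0, v=0, w=1: formula gives 1, h = 1 ✓
  u=0, v=1, w=0: formula gives 0, h = 0 ✓
  u=0, v=1, w=1: formula gives 0, h = 0 ✓
  u=1, v=0, w=0: formula gives 0, h = 0 ✓
  … (the remaining 3 rows also agree.)
All 8 rows match — the expression computes h exactly.

Yes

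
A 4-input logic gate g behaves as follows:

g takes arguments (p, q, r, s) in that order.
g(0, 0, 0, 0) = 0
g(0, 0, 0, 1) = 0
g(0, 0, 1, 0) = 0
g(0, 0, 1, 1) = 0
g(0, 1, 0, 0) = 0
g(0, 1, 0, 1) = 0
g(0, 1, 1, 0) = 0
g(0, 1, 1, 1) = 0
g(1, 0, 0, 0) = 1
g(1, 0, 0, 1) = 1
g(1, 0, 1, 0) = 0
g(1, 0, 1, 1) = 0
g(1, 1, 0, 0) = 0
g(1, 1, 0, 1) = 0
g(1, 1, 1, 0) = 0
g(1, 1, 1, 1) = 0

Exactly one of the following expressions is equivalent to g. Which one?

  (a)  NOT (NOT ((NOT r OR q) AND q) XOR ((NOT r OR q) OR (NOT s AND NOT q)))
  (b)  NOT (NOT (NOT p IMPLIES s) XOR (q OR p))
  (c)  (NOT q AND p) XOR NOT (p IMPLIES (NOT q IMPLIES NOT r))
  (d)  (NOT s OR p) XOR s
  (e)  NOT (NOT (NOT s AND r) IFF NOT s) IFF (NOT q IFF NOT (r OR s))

(a) fails at (0,0,0,0): the formula yields 1, g is 0.
(b) fails at (0,0,0,1): the formula yields 1, g is 0.
(d) fails at (0,0,0,0): the formula yields 1, g is 0.
(e) fails at (0,1,0,0): the formula yields 1, g is 0.
Only (c) survives; checking it on all 16 rows confirms it matches g.

c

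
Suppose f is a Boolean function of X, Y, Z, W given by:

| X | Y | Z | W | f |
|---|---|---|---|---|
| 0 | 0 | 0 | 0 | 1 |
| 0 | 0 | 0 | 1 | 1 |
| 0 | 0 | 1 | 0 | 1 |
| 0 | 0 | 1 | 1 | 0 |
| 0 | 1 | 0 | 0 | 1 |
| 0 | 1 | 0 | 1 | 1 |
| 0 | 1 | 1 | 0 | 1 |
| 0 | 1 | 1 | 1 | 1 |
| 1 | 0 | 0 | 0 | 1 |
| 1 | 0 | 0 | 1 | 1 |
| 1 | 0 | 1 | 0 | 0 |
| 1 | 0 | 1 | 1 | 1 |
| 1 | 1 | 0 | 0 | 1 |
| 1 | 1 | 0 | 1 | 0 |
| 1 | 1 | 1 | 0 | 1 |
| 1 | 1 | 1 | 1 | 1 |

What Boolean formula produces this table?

f(X, Y, Z, W) = (((((X' · Y') · Z) · W) + (((X · Y') · Z) · W')) + (((X · Y) · Z') · W))'

There are just 3 zero rows: (0,0,1,1), (1,0,1,0), (1,1,0,1). Their minterms are ¬X·¬Y·Z·W, X·¬Y·Z·¬W, X·Y·¬Z·W; the OR of those covers precisely the 0-outputs, and negating it yields f.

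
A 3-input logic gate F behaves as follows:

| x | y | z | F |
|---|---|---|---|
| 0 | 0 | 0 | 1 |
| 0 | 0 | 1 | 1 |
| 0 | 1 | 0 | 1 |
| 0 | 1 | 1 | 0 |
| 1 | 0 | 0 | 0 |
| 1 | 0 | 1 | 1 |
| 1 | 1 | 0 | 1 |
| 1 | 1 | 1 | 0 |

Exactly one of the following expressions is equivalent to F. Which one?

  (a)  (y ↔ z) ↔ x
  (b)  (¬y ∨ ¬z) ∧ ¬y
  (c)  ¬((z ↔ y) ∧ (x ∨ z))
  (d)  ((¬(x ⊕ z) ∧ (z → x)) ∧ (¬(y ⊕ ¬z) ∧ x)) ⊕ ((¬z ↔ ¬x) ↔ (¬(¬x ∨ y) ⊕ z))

(a) disagrees with F on (0,0,0) (formula → 0, table → 1); rule it out.
(b) disagrees with F on (0,1,0) (formula → 0, table → 1); rule it out.
(d) disagrees with F on (0,0,0) (formula → 0, table → 1); rule it out.
That leaves (c). Evaluating it on every row reproduces the table of F exactly.

c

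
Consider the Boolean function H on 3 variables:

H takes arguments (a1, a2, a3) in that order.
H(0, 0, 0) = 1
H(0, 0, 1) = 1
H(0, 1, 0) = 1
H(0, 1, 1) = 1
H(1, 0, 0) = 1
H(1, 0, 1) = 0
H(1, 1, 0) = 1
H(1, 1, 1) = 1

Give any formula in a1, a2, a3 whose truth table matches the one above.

H(a1, a2, a3) = ¬((a1 ∧ ¬a2) ∧ a3)

H is 0 on exactly one input, (1,0,1), whose minterm is a1·¬a2·a3. So H is the negation of that single conjunction.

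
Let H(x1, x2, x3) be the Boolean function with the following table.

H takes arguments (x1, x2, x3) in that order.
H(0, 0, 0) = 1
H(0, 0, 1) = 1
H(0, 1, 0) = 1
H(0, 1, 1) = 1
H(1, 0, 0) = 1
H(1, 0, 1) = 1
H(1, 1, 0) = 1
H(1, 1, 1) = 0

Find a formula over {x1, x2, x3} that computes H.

H(x1, x2, x3) = ~((x1 & x2) & x3)

H is 0 on exactly one input, (1,1,1), whose minterm is x1·x2·x3. So H is the negation of that single conjunction.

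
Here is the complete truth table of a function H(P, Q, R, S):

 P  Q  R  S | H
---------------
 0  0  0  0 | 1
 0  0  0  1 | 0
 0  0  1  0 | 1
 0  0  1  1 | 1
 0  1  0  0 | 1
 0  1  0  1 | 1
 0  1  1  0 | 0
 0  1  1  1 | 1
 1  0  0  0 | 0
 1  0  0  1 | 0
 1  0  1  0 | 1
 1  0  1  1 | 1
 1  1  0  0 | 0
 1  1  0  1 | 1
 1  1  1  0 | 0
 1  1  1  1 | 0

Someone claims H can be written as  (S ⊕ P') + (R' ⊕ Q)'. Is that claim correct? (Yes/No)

Test each input against both H and the formula:
  P=0, Q=0, R=0, S=0: formula gives 1, H = 1 ✓
  P=0, Q=0, R=0, S=1: formula gives 0, H = 0 ✓
  P=0, Q=0, R=1, S=0: formula gives 1, H = 1 ✓
  P=0, Q=0, R=1, S=1: formula gives 1, H = 1 ✓
  …
  P=0, Q=1, R=1, S=0: formula gives 1, but H = 0 ✗
Since they disagree at (0,1,1,0), the expression is not a correct formula for H.

No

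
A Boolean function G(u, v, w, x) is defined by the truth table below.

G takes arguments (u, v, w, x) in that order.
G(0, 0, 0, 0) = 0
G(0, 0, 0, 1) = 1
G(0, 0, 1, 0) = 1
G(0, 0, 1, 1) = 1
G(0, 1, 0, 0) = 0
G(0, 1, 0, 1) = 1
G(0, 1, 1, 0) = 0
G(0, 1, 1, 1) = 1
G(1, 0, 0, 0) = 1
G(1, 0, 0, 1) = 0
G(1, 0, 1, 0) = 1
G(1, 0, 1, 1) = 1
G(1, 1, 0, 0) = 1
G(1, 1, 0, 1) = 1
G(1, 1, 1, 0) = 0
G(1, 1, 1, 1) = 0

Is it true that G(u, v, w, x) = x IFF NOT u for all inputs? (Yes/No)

No

Evaluate x IFF NOT u on each row and compare to G:
  u=0, v=0, w=0, x=0: formula gives 0, G = 0 ✓
  u=0, v=0, w=0, x=1: formula gives 1, G = 1 ✓
  u=0, v=0, w=1, x=0: formula gives 0, but G = 1 ✗
Row (0,0,1,0) is a counterexample, so the formula is not equivalent to G.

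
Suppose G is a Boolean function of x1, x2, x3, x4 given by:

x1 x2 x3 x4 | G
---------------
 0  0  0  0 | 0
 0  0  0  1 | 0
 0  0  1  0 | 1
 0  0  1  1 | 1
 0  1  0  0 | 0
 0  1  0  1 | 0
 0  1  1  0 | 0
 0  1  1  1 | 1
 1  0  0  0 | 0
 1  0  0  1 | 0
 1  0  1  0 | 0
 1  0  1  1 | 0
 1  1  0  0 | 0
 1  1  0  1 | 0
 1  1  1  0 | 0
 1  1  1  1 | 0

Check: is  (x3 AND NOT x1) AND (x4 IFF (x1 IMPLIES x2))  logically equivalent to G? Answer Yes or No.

Test each input against both G and the formula:
  x1=0, x2=0, x3=0, x4=0: formula gives 0, G = 0 ✓
  x1=0, x2=0, x3=0, x4=1: formula gives 0, G = 0 ✓
  x1=0, x2=0, x3=1, x4=0: formula gives 0, but G = 1 ✗
A single disagreement suffices: at (0,0,1,0) they differ, so the formula does not compute G.

No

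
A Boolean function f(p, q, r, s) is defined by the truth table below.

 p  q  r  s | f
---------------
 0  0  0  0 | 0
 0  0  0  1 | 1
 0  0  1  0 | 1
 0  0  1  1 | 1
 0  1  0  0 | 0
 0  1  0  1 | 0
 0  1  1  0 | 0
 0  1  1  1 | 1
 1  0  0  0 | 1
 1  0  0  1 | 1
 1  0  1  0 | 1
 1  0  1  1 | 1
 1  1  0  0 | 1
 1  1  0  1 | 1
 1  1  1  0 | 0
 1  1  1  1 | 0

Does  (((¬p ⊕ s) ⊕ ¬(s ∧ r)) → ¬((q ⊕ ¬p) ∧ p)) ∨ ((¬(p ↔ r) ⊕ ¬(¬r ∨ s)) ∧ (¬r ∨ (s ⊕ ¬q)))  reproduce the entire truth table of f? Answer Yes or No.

Evaluate (((¬p ⊕ s) ⊕ ¬(s ∧ r)) → ¬((q ⊕ ¬p) ∧ p)) ∨ ((¬(p ↔ r) ⊕ ¬(¬r ∨ s)) ∧ (¬r ∨ (s ⊕ ¬q))) on each row and compare to f:
  p=0, q=0, r=0, s=0: formula gives 1, but f = 0 ✗
Row (0,0,0,0) is a counterexample, so the formula is not equivalent to f.

No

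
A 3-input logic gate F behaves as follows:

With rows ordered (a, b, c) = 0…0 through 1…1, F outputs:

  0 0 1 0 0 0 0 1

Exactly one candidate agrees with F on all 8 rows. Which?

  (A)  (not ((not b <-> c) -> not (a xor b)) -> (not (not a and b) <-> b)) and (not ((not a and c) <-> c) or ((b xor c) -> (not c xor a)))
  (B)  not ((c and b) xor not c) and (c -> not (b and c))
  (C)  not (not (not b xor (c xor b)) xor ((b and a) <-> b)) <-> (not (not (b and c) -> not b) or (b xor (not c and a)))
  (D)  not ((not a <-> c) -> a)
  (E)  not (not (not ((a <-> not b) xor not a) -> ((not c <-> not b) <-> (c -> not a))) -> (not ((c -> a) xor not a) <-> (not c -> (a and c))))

(A) fails at (0,0,0): the formula yields 1, F is 0.
(B) fails at (0,0,1): the formula yields 1, F is 0.
(C) fails at (0,0,0): the formula yields 1, F is 0.
(D) fails at (0,0,1): the formula yields 1, F is 0.
That leaves (E). Evaluating it on every row reproduces the table of F exactly.

E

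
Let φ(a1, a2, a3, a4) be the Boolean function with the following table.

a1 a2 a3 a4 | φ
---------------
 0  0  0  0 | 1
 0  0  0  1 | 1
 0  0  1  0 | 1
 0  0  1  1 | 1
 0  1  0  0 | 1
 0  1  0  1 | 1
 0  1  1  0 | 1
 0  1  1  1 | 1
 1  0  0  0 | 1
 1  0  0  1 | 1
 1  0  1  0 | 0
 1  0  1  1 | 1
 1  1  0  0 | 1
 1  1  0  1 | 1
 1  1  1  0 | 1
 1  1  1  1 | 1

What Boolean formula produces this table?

φ is 0 on exactly one input, (1,0,1,0), whose minterm is a1·¬a2·a3·¬a4. So φ is the negation of that single conjunction.

φ(a1, a2, a3, a4) = ¬(((a1 ∧ ¬a2) ∧ a3) ∧ ¬a4)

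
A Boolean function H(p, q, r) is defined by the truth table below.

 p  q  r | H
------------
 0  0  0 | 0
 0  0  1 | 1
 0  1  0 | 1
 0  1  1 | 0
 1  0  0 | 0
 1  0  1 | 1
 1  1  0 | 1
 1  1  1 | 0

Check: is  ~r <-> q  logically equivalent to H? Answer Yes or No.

Yes

Test each input against both H and the formula:
  p=0, q=0, r=0: formula gives 0, H = 0 ✓
  p=0, q=0, r=1: formula gives 1, H = 1 ✓
  p=0, q=1, r=0: formula gives 1, H = 1 ✓
  p=0, q=1, r=1: formula gives 0, H = 0 ✓
  p=1, q=0, r=0: formula gives 0, H = 0 ✓
  … (the remaining 3 rows also agree.)
No disagreement on any input; they are logically equivalent.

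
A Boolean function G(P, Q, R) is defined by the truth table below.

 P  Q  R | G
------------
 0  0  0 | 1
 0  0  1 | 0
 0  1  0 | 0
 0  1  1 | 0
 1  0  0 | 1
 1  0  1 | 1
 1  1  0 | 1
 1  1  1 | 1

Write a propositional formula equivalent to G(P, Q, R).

G is 0 on only 3 rows — (0,0,1), (0,1,0), (0,1,1). Writing each as a minterm (¬P·¬Q·R, ¬P·Q·¬R, ¬P·Q·R) and OR-ing them characterizes exactly where G=0, so G is the negation of that disjunction.

G(P, Q, R) = ¬((((¬P ∧ ¬Q) ∧ R) ∨ ((¬P ∧ Q) ∧ ¬R)) ∨ ((¬P ∧ Q) ∧ R))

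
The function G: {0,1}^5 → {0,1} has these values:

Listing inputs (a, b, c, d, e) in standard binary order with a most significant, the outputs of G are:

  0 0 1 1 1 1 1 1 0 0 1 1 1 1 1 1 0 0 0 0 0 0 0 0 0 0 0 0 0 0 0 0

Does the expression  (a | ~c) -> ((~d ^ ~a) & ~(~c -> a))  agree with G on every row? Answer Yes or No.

Yes

Test each input against both G and the formula:
  a=0, b=0, c=0, d=0, e=0: formula gives 0, G = 0 ✓
  a=0, b=0, c=0, d=0, e=1: formula gives 0, G = 0 ✓
  a=0, b=0, c=0, d=1, e=0: formula gives 1, G = 1 ✓
  a=0, b=0, c=0, d=1, e=1: formula gives 1, G = 1 ✓
  …and likewise for the remaining 28 rows.
All 32 rows match — the expression computes G exactly.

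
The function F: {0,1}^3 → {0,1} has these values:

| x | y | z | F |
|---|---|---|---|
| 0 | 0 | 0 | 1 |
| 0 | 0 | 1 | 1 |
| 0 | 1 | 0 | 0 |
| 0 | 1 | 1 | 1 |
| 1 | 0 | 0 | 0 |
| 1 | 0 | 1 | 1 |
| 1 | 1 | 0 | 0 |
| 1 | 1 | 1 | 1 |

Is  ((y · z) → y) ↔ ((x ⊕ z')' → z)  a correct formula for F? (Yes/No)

No

Evaluate ((y · z) → y) ↔ ((x ⊕ z')' → z) on each row and compare to F:
  x=0, y=0, z=0: formula gives 1, F = 1 ✓
  x=0, y=0, z=1: formula gives 1, F = 1 ✓
  x=0, y=1, z=0: formula gives 1, but F = 0 ✗
Row (0,1,0) is a counterexample, so the formula is not equivalent to F.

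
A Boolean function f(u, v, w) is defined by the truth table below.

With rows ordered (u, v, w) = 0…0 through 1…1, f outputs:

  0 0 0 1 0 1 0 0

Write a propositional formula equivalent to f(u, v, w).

Collect the rows where f=1 — (0,1,1), (1,0,1) — and write one minterm per row: ¬u·v·w, u·¬v·w. Their union (logical OR) reproduces the table exactly.

f(u, v, w) = ((¬u ∧ v) ∧ w) ∨ ((u ∧ ¬v) ∧ w)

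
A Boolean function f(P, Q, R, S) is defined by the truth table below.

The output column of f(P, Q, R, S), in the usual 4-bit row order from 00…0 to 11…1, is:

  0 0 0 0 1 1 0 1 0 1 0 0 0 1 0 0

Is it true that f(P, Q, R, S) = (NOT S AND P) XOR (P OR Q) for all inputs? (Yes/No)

Evaluate (NOT S AND P) XOR (P OR Q) on each row and compare to f:
  P=0, Q=0, R=0, S=0: formula gives 0, f = 0 ✓
  P=0, Q=0, R=0, S=1: formula gives 0, f = 0 ✓
  P=0, Q=0, R=1, S=0: formula gives 0, f = 0 ✓
  P=0, Q=0, R=1, S=1: formula gives 0, f = 0 ✓
  …
  P=0, Q=1, R=1, S=0: formula gives 1, but f = 0 ✗
A single disagreement suffices: at (0,1,1,0) they differ, so the formula does not compute f.

No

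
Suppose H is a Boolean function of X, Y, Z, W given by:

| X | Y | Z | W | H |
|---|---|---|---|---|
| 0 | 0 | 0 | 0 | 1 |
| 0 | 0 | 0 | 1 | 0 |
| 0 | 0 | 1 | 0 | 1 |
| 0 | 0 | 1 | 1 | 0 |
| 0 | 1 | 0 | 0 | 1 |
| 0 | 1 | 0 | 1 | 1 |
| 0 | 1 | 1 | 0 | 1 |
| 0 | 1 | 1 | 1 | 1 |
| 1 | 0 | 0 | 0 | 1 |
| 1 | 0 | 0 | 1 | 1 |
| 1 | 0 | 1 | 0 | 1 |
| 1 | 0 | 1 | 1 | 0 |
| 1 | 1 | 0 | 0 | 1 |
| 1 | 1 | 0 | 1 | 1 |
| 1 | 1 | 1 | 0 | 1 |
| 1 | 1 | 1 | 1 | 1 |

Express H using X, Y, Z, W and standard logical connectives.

H(X, Y, Z, W) = ~(((((~X & ~Y) & ~Z) & W) | (((~X & ~Y) & Z) & W)) | (((X & ~Y) & Z) & W))

H is 0 on only 3 rows — (0,0,0,1), (0,0,1,1), (1,0,1,1). Writing each as a minterm (¬X·¬Y·¬Z·W, ¬X·¬Y·Z·W, X·¬Y·Z·W) and OR-ing them characterizes exactly where H=0, so H is the negation of that disjunction.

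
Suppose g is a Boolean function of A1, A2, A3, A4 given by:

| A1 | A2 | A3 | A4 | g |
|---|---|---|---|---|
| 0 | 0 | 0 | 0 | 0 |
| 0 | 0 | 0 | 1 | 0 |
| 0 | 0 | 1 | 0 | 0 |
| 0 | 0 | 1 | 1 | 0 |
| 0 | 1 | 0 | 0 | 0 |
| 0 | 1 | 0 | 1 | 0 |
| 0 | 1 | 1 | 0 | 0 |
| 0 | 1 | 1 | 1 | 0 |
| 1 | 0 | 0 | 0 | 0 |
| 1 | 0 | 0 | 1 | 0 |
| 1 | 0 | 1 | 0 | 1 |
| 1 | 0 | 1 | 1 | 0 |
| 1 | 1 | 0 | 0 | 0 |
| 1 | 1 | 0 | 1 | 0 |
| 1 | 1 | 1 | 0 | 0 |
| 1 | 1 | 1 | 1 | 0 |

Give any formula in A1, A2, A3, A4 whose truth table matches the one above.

g(A1, A2, A3, A4) = ((A1 AND NOT A2) AND A3) AND NOT A4

g is 1 on exactly one input, (1,0,1,0), whose minterm is A1·¬A2·A3·¬A4. So g is just that conjunction.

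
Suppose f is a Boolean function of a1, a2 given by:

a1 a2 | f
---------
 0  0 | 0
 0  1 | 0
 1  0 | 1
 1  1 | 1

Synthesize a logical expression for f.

The output simply equals a1.

f(a1, a2) = a1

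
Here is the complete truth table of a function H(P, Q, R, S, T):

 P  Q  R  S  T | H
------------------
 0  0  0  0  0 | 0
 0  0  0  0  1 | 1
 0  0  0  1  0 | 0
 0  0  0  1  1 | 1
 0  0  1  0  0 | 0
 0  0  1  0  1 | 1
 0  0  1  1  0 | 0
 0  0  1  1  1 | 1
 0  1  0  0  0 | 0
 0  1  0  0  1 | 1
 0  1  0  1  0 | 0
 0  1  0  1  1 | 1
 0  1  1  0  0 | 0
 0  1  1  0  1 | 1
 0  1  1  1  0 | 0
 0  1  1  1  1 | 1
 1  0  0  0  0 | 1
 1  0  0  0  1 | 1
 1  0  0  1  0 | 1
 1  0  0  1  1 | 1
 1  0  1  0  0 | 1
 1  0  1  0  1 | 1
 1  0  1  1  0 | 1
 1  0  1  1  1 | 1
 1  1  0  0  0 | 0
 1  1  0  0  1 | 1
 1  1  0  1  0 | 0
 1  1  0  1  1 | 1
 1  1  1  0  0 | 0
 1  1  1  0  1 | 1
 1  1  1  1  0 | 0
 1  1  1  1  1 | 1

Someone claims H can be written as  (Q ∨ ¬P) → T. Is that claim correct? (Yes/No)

Yes

Test each input against both H and the formula:
  P=0, Q=0, R=0, S=0, T=0: formula gives 0, H = 0 ✓
  P=0, Q=0, R=0, S=0, T=1: formula gives 1, H = 1 ✓
  P=0, Q=0, R=0, S=1, T=0: formula gives 0, H = 0 ✓
  P=0, Q=0, R=0, S=1, T=1: formula gives 1, H = 1 ✓
  …and likewise for the remaining 28 rows.
All 32 rows match — the expression computes H exactly.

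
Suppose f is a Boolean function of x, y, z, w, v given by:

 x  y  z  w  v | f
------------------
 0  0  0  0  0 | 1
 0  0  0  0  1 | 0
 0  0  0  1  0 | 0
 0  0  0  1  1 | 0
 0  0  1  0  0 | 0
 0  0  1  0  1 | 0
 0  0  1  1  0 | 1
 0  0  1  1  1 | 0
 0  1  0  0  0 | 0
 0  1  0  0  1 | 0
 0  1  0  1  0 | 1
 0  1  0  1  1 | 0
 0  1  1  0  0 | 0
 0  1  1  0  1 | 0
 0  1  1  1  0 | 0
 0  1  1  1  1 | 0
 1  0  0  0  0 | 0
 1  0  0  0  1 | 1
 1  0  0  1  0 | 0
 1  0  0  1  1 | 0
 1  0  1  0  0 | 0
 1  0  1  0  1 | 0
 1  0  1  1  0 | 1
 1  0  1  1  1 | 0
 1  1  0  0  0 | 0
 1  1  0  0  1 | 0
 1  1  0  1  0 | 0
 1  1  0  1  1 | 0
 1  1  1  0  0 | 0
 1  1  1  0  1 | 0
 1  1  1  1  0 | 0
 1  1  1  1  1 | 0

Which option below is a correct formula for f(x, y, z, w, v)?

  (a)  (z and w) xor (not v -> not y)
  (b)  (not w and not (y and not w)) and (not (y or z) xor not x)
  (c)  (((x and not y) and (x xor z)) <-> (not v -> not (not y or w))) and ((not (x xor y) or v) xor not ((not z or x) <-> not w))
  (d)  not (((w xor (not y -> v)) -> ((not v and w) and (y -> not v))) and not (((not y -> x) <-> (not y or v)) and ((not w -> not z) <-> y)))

c

(a) disagrees with f on (0,0,0,0,1) (formula → 1, table → 0); rule it out.
(b) disagrees with f on (0,0,0,0,0) (formula → 0, table → 1); rule it out.
(d) disagrees with f on (0,0,0,0,0) (formula → 0, table → 1); rule it out.
Only (c) survives; checking it on all 32 rows confirms it matches f.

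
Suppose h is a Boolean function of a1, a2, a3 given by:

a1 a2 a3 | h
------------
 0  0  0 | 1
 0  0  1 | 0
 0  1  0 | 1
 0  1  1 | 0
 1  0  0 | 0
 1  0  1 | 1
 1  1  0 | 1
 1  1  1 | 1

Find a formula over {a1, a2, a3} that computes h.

h(a1, a2, a3) = ((((a1' · a2') · a3) + ((a1' · a2) · a3)) + ((a1 · a2') · a3'))'

The 0-rows are (0,0,1), (0,1,1), (1,0,0). Take each as a conjunction (¬a1·¬a2·a3, ¬a1·a2·a3, a1·¬a2·¬a3), form their disjunction, and complement — that gives a formula that is 1 everywhere h is.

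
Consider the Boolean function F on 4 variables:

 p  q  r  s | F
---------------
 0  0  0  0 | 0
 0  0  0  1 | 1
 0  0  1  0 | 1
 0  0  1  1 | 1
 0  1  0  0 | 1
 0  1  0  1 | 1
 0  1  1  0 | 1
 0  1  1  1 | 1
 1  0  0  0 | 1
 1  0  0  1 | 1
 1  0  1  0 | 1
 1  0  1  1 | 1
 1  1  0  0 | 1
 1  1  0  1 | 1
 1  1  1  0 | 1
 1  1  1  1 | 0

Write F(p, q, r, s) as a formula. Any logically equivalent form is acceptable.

There are just 2 zero rows: (0,0,0,0), (1,1,1,1). Their minterms are ¬p·¬q·¬r·¬s, p·q·r·s; the OR of those covers precisely the 0-outputs, and negating it yields F.

F(p, q, r, s) = not ((((not p and not q) and not r) and not s) or (((p and q) and r) and s))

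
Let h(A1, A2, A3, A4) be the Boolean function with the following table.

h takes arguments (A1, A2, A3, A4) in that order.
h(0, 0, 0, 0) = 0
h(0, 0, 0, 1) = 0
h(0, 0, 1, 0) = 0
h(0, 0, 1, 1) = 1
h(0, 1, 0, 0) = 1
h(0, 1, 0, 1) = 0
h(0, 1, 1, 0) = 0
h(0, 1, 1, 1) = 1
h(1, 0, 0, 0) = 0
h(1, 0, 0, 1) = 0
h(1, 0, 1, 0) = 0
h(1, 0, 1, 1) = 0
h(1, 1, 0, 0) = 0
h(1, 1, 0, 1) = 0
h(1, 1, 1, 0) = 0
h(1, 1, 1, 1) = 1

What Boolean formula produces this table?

h=1 on 4 inputs: (0,0,1,1), (0,1,0,0), (0,1,1,1), (1,1,1,1). Reading each as a conjunction of literals (¬A1·¬A2·A3·A4, ¬A1·A2·¬A3·¬A4, ¬A1·A2·A3·A4, A1·A2·A3·A4) and taking the OR gives the canonical DNF.

h(A1, A2, A3, A4) = (((((¬A1 ∧ ¬A2) ∧ A3) ∧ A4) ∨ (((¬A1 ∧ A2) ∧ ¬A3) ∧ ¬A4)) ∨ (((¬A1 ∧ A2) ∧ A3) ∧ A4)) ∨ (((A1 ∧ A2) ∧ A3) ∧ A4)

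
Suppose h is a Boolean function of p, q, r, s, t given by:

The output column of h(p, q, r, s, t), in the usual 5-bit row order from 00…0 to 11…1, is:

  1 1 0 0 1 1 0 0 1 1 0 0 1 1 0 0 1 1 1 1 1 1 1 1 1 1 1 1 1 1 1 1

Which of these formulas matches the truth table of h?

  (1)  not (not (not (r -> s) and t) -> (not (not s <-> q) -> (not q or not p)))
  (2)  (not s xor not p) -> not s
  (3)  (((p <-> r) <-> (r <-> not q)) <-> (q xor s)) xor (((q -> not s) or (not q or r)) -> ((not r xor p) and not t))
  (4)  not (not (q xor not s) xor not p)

2

(1) disagrees with h on (0,0,0,0,0) (formula → 0, table → 1); rule it out.
(3) disagrees with h on (0,0,0,0,0) (formula → 0, table → 1); rule it out.
(4) disagrees with h on (0,0,0,0,0) (formula → 0, table → 1); rule it out.
Only (2) survives; checking it on all 32 rows confirms it matches h.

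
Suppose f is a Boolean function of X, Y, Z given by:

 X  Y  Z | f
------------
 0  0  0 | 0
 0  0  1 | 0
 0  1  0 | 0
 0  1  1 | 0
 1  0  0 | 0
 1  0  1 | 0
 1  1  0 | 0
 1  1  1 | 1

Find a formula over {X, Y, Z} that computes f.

f(X, Y, Z) = (X · Y) · Z

The output is 1 only when every input is 1 — the AND of all inputs.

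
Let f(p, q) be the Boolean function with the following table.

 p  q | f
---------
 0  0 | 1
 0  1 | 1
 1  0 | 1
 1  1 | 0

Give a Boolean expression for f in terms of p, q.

The output is 0 only when every input is 1 — NAND of all inputs.

f(p, q) = (p · q)'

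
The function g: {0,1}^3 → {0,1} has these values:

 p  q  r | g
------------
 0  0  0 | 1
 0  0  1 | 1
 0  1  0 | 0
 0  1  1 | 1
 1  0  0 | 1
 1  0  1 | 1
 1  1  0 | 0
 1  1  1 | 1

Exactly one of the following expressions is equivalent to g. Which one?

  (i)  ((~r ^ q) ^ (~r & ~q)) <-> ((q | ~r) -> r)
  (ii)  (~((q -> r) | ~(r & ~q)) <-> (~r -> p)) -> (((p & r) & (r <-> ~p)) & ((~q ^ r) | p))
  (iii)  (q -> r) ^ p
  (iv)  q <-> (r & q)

(i) fails at (0,0,1): the formula yields 0, g is 1.
(ii) fails at (0,0,0): the formula yields 0, g is 1.
(iii) fails at (1,0,0): the formula yields 0, g is 1.
(iv) is the remaining candidate, and it agrees with g on all 8 inputs.

iv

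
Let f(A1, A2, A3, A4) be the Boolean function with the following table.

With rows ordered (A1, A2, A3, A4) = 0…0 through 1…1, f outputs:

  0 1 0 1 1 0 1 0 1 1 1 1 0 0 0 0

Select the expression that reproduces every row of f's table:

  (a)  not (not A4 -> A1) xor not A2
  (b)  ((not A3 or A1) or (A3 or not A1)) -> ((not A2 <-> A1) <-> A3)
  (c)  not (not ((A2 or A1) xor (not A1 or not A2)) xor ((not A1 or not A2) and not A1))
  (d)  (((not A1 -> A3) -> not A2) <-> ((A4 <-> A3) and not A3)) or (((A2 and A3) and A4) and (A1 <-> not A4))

a

(b) disagrees with f on (0,0,0,0) (formula → 1, table → 0); rule it out.
(c) disagrees with f on (0,0,0,1) (formula → 0, table → 1); rule it out.
(d) disagrees with f on (0,0,0,0) (formula → 1, table → 0); rule it out.
That leaves (a). Evaluating it on every row reproduces the table of f exactly.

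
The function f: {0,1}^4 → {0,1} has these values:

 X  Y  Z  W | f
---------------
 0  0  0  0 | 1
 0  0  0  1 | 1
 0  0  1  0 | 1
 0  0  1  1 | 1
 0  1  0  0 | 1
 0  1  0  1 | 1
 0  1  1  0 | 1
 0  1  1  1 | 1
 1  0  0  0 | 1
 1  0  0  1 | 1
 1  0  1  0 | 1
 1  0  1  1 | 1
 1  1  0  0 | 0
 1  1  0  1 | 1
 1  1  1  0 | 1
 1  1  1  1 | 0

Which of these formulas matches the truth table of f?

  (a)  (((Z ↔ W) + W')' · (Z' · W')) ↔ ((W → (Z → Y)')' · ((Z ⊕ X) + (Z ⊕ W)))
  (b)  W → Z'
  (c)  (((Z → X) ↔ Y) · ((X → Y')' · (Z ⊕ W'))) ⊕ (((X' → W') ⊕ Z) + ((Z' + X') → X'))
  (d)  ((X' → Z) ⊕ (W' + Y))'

(a) disagrees with f on (0,0,0,1) (formula → 0, table → 1); rule it out.
(b) disagrees with f on (0,0,1,1) (formula → 0, table → 1); rule it out.
(d) disagrees with f on (0,0,0,0) (formula → 0, table → 1); rule it out.
That leaves (c). Evaluating it on every row reproduces the table of f exactly.

c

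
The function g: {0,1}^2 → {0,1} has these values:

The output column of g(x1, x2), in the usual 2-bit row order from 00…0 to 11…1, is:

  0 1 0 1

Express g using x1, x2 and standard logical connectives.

g(x1, x2) = x2

The output simply equals x2.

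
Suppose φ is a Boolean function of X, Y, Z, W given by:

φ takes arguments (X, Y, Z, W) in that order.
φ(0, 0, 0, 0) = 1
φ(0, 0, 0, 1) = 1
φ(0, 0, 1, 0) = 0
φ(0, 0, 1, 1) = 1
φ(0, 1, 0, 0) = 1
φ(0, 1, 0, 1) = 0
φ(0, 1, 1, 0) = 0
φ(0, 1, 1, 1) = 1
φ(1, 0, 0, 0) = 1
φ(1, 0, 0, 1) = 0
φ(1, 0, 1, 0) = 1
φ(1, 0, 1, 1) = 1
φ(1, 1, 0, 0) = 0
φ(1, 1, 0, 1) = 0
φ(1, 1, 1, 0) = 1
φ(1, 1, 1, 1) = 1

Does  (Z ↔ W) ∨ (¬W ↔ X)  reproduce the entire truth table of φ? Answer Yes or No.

Check the formula against φ row by row:
  X=0, Y=0, Z=0, W=0: formula gives 1, φ = 1 ✓
  X=0, Y=0, Z=0, W=1: formula gives 1, φ = 1 ✓
  X=0, Y=0, Z=1, W=0: formula gives 0, φ = 0 ✓
  X=0, Y=0, Z=1, W=1: formula gives 1, φ = 1 ✓
  …
  X=0, Y=1, Z=0, W=1: formula gives 1, but φ = 0 ✗
A single disagreement suffices: at (0,1,0,1) they differ, so the formula does not compute φ.

No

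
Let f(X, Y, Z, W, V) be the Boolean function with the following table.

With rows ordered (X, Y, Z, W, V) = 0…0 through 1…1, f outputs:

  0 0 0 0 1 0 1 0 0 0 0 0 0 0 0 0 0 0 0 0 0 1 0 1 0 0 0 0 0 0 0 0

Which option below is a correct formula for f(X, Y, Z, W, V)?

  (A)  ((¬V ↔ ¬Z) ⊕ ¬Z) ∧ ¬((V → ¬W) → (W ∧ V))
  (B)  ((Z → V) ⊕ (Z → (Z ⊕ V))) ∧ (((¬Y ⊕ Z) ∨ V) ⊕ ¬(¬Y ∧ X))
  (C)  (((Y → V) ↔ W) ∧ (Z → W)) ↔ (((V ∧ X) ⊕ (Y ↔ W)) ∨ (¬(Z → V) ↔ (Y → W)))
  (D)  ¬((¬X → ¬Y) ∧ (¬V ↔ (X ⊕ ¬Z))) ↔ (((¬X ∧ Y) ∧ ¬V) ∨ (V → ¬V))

B

(A) fails at (0,0,0,0,1): the formula yields 1, f is 0.
(C) fails at (0,0,1,0,0): the formula yields 0, f is 1.
(D) fails at (0,0,1,0,1): the formula yields 1, f is 0.
That leaves (B). Evaluating it on every row reproduces the table of f exactly.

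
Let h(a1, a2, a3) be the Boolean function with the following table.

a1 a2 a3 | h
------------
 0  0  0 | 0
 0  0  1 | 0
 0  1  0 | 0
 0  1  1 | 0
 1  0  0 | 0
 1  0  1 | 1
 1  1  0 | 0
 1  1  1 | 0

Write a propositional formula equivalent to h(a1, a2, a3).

Only row (1,0,1) gives 1. That row's minterm a1·¬a2·a3 is h directly.

h(a1, a2, a3) = (a1 and not a2) and a3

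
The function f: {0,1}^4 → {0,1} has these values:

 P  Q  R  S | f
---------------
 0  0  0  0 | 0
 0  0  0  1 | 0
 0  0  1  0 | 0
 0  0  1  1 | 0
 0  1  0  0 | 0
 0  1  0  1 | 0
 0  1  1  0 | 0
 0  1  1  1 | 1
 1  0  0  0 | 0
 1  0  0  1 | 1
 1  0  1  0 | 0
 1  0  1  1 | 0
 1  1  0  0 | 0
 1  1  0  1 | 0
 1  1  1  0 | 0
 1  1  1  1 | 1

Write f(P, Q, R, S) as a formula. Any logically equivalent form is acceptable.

f=1 on 3 inputs: (0,1,1,1), (1,0,0,1), (1,1,1,1). Reading each as a conjunction of literals (¬P·Q·R·S, P·¬Q·¬R·S, P·Q·R·S) and taking the OR gives the canonical DNF.

f(P, Q, R, S) = ((((not P and Q) and R) and S) or (((P and not Q) and not R) and S)) or (((P and Q) and R) and S)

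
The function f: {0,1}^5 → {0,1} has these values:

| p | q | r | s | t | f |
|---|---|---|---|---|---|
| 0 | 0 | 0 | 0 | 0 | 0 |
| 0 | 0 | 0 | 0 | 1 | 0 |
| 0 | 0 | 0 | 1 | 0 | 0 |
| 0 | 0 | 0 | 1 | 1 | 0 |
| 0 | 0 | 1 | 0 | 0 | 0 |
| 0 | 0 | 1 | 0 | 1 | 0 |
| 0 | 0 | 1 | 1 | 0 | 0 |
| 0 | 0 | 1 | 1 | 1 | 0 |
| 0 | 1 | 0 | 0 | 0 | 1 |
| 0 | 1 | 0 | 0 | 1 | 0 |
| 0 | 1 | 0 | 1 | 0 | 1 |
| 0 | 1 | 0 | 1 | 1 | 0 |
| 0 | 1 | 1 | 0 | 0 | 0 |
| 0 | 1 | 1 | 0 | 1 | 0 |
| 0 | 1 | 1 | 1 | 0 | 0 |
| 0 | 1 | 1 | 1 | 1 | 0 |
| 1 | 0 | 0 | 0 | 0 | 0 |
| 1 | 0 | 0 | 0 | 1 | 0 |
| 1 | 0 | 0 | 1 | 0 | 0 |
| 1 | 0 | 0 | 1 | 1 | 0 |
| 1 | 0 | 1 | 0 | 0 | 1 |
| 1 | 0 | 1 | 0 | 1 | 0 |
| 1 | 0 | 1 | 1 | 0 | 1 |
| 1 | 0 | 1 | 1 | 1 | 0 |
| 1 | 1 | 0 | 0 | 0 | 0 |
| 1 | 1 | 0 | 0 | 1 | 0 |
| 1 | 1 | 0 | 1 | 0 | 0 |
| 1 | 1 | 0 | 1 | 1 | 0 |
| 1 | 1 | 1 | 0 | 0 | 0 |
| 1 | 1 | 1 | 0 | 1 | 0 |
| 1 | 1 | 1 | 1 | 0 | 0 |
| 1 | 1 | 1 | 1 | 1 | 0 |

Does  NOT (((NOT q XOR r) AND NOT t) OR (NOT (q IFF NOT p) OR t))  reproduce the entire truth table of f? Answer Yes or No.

Check the formula against f row by row:
  p=0, q=0, r=0, s=0, t=0: formula gives 0, f = 0 ✓
  p=0, q=0, r=0, s=0, t=1: formula gives 0, f = 0 ✓
  p=0, q=0, r=0, s=1, t=0: formula gives 0, f = 0 ✓
  p=0, q=0, r=0, s=1, t=1: formula gives 0, f = 0 ✓
  … (the remaining 28 rows also agree.)
All 32 rows match — the expression computes f exactly.

Yes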